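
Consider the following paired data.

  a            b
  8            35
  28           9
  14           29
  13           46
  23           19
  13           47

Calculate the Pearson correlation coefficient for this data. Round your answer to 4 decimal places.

-0.8371

n = 6, Σa = 99, Σb = 185, Σa² = 1911, Σb² = 6833, Σab = 2584
nΣab − ΣaΣb = 15504 − 18315 = -2811
nΣa² − (Σa)² = 11466 − 9801 = 1665; nΣb² − (Σb)² = 40998 − 34225 = 6773
r = -2811 / √(1665 × 6773) = -2811 / 3358.1312 ≈ -0.8371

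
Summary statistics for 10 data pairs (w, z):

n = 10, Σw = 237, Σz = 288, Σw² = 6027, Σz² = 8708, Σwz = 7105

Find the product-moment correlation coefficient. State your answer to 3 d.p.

r = (nΣwz − ΣwΣz) / √[(nΣw² − (Σw)²)(nΣz² − (Σz)²)]
Numerator: 10×7105 − 237×288 = 2794
Denominator: √[(60270 − 56169)(87080 − 82944)] = √[4101 × 4136] = 4118.4628
r = 2794 / 4118.4628 ≈ 0.678

0.678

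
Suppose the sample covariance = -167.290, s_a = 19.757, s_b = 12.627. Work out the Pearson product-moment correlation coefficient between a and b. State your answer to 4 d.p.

r = Cov(a,b) / (s_a · s_b) = -167.290 / (19.757 × 12.627)
  = -167.290 / 249.4716 ≈ -0.6706

-0.6706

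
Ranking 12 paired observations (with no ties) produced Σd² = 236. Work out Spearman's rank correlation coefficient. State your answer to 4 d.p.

0.1748

ρ = 1 − 6Σd² / [n(n²−1)] = 1 − 6×236 / (12×143)
  = 1 − 1416/1716 = 1 − 0.82517 ≈ 0.1748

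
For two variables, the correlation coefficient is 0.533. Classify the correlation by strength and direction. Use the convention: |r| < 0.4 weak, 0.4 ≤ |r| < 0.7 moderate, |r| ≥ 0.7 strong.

r = 0.533 > 0 so the relationship is positive.
|r| = 0.533, which falls in the moderate range.

moderate positive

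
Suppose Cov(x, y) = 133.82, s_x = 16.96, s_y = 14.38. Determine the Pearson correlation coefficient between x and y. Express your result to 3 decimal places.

0.549

r = Cov(x,y) / (s_x · s_y) = 133.82 / (16.96 × 14.38)
  = 133.82 / 243.8848 ≈ 0.549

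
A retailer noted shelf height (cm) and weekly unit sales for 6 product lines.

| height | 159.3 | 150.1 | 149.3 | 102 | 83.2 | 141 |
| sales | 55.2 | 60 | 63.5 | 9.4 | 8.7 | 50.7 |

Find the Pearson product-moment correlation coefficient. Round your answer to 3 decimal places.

n = 6, Σx = 784.9, Σy = 247.5, Σx² = 107404.23, Σy² = 13413.83, Σxy = 36111.25
nΣxy − ΣxΣy = 216667.5 − 194262.75 = 22404.75
nΣx² − (Σx)² = 644425.38 − 616068.01 = 28357.37; nΣy² − (Σy)² = 80482.98 − 61256.25 = 19226.73
r = 22404.75 / √(28357.37 × 19226.73) = 22404.75 / 23349.9357 ≈ 0.960

0.960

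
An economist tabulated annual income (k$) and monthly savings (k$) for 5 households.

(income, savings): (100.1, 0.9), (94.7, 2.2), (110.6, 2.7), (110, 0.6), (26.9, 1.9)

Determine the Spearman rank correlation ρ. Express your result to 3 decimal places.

Rank income: 3, 2, 5, 4, 1
Rank savings: 2, 4, 5, 1, 3
d = rank(income) − rank(savings): 1, -2, 0, 3, -2; Σd² = 18
ρ = 1 − 6Σd² / [n(n²−1)] = 1 − 6×18 / (5×24) = 1 − 108/120 ≈ 0.100

0.100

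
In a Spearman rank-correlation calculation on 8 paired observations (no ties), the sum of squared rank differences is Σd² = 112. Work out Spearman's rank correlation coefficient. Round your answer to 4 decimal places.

-0.3333

ρ = 1 − 6Σd² / [n(n²−1)] = 1 − 6×112 / (8×63)
  = 1 − 672/504 = 1 − 1.33333 ≈ -0.3333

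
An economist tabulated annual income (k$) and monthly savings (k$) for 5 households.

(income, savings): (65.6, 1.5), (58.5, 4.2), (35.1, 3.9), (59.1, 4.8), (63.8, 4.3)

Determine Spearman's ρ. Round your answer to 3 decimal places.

-0.100

Rank income: 5, 2, 1, 3, 4
Rank savings: 1, 3, 2, 5, 4
d = rank(income) − rank(savings): 4, -1, -1, -2, 0; Σd² = 22
ρ = 1 − 6Σd² / [n(n²−1)] = 1 − 6×22 / (5×24) = 1 − 132/120 ≈ -0.100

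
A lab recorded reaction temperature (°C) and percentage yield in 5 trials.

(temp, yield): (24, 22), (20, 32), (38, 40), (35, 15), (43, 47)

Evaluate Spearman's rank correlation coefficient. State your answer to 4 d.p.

0.6000

Rank temp: 2, 1, 4, 3, 5
Rank yield: 2, 3, 4, 1, 5
d = rank(temp) − rank(yield): 0, -2, 0, 2, 0; Σd² = 8
ρ = 1 − 6Σd² / [n(n²−1)] = 1 − 6×8 / (5×24) = 1 − 48/120 ≈ 0.6000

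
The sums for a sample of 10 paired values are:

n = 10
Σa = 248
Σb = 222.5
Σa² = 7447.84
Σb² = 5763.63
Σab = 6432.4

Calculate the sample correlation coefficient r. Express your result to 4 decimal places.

r = (nΣab − ΣaΣb) / √[(nΣa² − (Σa)²)(nΣb² − (Σb)²)]
Numerator: 10×6432.4 − 248×222.5 = 9144
Denominator: √[(74478.4 − 61504)(57636.3 − 49506.25)] = √[12974.4 × 8130.05] = 10270.4684
r = 9144 / 10270.4684 ≈ 0.8903

0.8903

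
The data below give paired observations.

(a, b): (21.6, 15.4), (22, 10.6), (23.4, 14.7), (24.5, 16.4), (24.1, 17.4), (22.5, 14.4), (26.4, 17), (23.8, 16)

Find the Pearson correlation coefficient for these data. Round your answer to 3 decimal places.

n = 8, Σa = 188.3, Σb = 121.9, Σa² = 4448.83, Σb² = 1889.69, Σab = 2884.56
nΣab − ΣaΣb = 23076.48 − 22953.77 = 122.71
nΣa² − (Σa)² = 35590.64 − 35456.89 = 133.75; nΣb² − (Σb)² = 15117.52 − 14859.61 = 257.91
r = 122.71 / √(133.75 × 257.91) = 122.71 / 185.7295 ≈ 0.661

0.661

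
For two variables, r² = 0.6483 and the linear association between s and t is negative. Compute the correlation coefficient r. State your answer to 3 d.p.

-0.805

|r| = √0.6483 = 0.805
The association is negative, so r = −0.805.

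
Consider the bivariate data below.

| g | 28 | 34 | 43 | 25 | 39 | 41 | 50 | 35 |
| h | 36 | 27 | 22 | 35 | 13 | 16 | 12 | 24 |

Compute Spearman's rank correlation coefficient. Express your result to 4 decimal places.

Rank g: 2, 3, 7, 1, 5, 6, 8, 4
Rank h: 8, 6, 4, 7, 2, 3, 1, 5
d = rank(g) − rank(h): -6, -3, 3, -6, 3, 3, 7, -1; Σd² = 158
ρ = 1 − 6Σd² / [n(n²−1)] = 1 − 6×158 / (8×63) = 1 − 948/504 ≈ -0.8810

-0.8810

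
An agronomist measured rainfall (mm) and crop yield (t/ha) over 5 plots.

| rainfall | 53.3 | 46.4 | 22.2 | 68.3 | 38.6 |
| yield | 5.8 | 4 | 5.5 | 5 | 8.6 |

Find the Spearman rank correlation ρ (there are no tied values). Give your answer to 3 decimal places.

Rank rainfall: 4, 3, 1, 5, 2
Rank yield: 4, 1, 3, 2, 5
d = rank(rainfall) − rank(yield): 0, 2, -2, 3, -3; Σd² = 26
ρ = 1 − 6Σd² / [n(n²−1)] = 1 − 6×26 / (5×24) = 1 − 156/120 ≈ -0.300

-0.300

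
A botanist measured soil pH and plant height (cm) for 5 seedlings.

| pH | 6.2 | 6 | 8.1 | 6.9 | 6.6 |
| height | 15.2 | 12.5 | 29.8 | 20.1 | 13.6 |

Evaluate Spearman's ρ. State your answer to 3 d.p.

0.900

Rank pH: 2, 1, 5, 4, 3
Rank height: 3, 1, 5, 4, 2
d = rank(pH) − rank(height): -1, 0, 0, 0, 1; Σd² = 2
ρ = 1 − 6Σd² / [n(n²−1)] = 1 − 6×2 / (5×24) = 1 − 12/120 ≈ 0.900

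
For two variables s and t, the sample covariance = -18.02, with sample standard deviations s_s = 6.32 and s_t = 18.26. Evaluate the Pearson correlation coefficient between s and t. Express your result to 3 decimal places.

-0.156

r = Cov(s,t) / (s_s · s_t) = -18.02 / (6.32 × 18.26)
  = -18.02 / 115.4032 ≈ -0.156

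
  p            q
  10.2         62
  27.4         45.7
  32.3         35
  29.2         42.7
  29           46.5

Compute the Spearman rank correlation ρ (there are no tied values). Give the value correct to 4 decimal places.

Rank p: 1, 2, 5, 4, 3
Rank q: 5, 3, 1, 2, 4
d = rank(p) − rank(q): -4, -1, 4, 2, -1; Σd² = 38
ρ = 1 − 6Σd² / [n(n²−1)] = 1 − 6×38 / (5×24) = 1 − 228/120 ≈ -0.9000

-0.9000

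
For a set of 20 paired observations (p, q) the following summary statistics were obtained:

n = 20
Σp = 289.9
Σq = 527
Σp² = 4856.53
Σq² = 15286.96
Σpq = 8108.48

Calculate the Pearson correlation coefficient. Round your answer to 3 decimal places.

r = (nΣpq − ΣpΣq) / √[(nΣp² − (Σp)²)(nΣq² − (Σq)²)]
Numerator: 20×8108.48 − 289.9×527 = 9392.3
Denominator: √[(97130.6 − 84042.01)(305739.2 − 277729)] = √[13088.59 × 28010.2] = 19147.1675
r = 9392.3 / 19147.1675 ≈ 0.491

0.491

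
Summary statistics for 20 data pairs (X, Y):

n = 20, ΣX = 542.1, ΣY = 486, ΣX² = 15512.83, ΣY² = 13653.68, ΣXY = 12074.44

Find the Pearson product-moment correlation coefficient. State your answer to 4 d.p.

r = (nΣXY − ΣXΣY) / √[(nΣX² − (ΣX)²)(nΣY² − (ΣY)²)]
Numerator: 20×12074.44 − 542.1×486 = -21971.8
Denominator: √[(310256.6 − 293872.41)(273073.6 − 236196)] = √[16384.19 × 36877.6] = 24580.6754
r = -21971.8 / 24580.6754 ≈ -0.8939

-0.8939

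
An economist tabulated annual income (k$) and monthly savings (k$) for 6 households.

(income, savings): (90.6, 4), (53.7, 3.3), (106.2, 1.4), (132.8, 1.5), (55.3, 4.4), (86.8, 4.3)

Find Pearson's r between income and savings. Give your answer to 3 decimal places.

n = 6, Σx = 525.4, Σy = 18.9, Σx² = 50598.66, Σy² = 68.95, Σxy = 1504.05
nΣxy − ΣxΣy = 9024.3 − 9930.06 = -905.76
nΣx² − (Σx)² = 303591.96 − 276045.16 = 27546.8; nΣy² − (Σy)² = 413.7 − 357.21 = 56.49
r = -905.76 / √(27546.8 × 56.49) = -905.76 / 1247.4449 ≈ -0.726

-0.726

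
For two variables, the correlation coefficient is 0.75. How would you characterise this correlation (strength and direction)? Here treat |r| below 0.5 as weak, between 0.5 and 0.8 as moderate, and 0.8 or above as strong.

moderate positive

r = 0.75 > 0 so the relationship is positive.
|r| = 0.75, which falls in the moderate range.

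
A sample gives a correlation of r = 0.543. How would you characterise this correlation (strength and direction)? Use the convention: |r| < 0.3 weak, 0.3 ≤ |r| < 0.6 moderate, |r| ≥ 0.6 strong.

r = 0.543 > 0 so the relationship is positive.
|r| = 0.543, which falls in the moderate range.

moderate positive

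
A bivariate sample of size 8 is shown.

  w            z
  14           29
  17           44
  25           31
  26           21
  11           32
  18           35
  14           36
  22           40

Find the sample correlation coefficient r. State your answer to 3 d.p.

-0.310

n = 8, Σw = 147, Σz = 268, Σw² = 2911, Σz² = 9324, Σwz = 4841
nΣwz − ΣwΣz = 38728 − 39396 = -668
nΣw² − (Σw)² = 23288 − 21609 = 1679; nΣz² − (Σz)² = 74592 − 71824 = 2768
r = -668 / √(1679 × 2768) = -668 / 2155.7996 ≈ -0.310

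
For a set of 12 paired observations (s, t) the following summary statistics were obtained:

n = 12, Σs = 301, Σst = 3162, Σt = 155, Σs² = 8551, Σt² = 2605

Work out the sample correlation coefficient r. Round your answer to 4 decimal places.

-0.9345

r = (nΣst − ΣsΣt) / √[(nΣs² − (Σs)²)(nΣt² − (Σt)²)]
Numerator: 12×3162 − 301×155 = -8711
Denominator: √[(102612 − 90601)(31260 − 24025)] = √[12011 × 7235] = 9321.9947
r = -8711 / 9321.9947 ≈ -0.9345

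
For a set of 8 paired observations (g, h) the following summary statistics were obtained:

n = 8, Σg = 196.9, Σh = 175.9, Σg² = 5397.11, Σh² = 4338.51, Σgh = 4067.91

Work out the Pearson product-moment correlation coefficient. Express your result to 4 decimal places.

-0.5133

r = (nΣgh − ΣgΣh) / √[(nΣg² − (Σg)²)(nΣh² − (Σh)²)]
Numerator: 8×4067.91 − 196.9×175.9 = -2091.43
Denominator: √[(43176.88 − 38769.61)(34708.08 − 30940.81)] = √[4407.27 × 3767.27] = 4074.7240
r = -2091.43 / 4074.7240 ≈ -0.5133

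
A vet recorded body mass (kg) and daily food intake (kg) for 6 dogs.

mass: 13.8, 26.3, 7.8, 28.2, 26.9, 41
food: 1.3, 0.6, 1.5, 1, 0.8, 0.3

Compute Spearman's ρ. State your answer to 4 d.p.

-0.7714

Rank mass: 2, 3, 1, 5, 4, 6
Rank food: 5, 2, 6, 4, 3, 1
d = rank(mass) − rank(food): -3, 1, -5, 1, 1, 5; Σd² = 62
ρ = 1 − 6Σd² / [n(n²−1)] = 1 − 6×62 / (6×35) = 1 − 372/210 ≈ -0.7714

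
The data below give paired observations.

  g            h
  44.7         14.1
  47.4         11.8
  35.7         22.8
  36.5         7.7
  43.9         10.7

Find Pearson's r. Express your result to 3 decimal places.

n = 5, Σg = 208.2, Σh = 67.1, Σg² = 8778.8, Σh² = 1031.67, Σgh = 2754.33
nΣgh − ΣgΣh = 13771.65 − 13970.22 = -198.57
nΣg² − (Σg)² = 43894 − 43347.24 = 546.76; nΣh² − (Σh)² = 5158.35 − 4502.41 = 655.94
r = -198.57 / √(546.76 × 655.94) = -198.57 / 598.8671 ≈ -0.332

-0.332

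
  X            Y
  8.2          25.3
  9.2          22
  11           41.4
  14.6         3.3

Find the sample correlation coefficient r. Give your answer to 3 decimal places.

n = 4, ΣX = 43, ΣY = 92, ΣX² = 486.04, ΣY² = 2848.94, ΣXY = 913.44
nΣXY − ΣXΣY = 3653.76 − 3956 = -302.24
nΣX² − (ΣX)² = 1944.16 − 1849 = 95.16; nΣY² − (ΣY)² = 11395.76 − 8464 = 2931.76
r = -302.24 / √(95.16 × 2931.76) = -302.24 / 528.1915 ≈ -0.572

-0.572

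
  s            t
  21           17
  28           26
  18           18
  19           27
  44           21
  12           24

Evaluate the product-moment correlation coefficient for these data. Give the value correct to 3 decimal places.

n = 6, Σs = 142, Σt = 133, Σs² = 3990, Σt² = 3035, Σst = 3134
nΣst − ΣsΣt = 18804 − 18886 = -82
nΣs² − (Σs)² = 23940 − 20164 = 3776; nΣt² − (Σt)² = 18210 − 17689 = 521
r = -82 / √(3776 × 521) = -82 / 1402.6033 ≈ -0.058

-0.058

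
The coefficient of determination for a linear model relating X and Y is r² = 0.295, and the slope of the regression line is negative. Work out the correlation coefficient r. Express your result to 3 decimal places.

-0.543

|r| = √0.295 = 0.543
The association is negative, so r = −0.543.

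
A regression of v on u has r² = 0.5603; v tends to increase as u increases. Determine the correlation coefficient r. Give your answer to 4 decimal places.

|r| = √0.5603 = 0.7485
The association is positive, so r = 0.7485.

0.7485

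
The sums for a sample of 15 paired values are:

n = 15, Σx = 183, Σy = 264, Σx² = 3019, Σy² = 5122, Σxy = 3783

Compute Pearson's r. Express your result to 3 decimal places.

r = (nΣxy − ΣxΣy) / √[(nΣx² − (Σx)²)(nΣy² − (Σy)²)]
Numerator: 15×3783 − 183×264 = 8433
Denominator: √[(45285 − 33489)(76830 − 69696)] = √[11796 × 7134] = 9173.4761
r = 8433 / 9173.4761 ≈ 0.919

0.919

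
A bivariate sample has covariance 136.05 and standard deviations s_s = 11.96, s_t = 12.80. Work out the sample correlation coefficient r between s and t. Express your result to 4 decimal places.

0.8887

r = Cov(s,t) / (s_s · s_t) = 136.05 / (11.96 × 12.80)
  = 136.05 / 153.0880 ≈ 0.8887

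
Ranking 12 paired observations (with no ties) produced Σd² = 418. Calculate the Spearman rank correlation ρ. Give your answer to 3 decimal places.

ρ = 1 − 6Σd² / [n(n²−1)] = 1 − 6×418 / (12×143)
  = 1 − 2508/1716 = 1 − 1.4615 ≈ -0.462

-0.462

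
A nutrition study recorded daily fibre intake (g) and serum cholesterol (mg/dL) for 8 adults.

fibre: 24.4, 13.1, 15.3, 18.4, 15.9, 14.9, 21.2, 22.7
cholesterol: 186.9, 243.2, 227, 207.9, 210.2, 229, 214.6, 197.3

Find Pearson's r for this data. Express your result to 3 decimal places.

-0.899

n = 8, Σx = 145.9, Σy = 1716.1, Σx² = 2779.17, Σy² = 370434.75, Σxy = 30827.25
nΣxy − ΣxΣy = 246618 − 250378.99 = -3760.99
nΣx² − (Σx)² = 22233.36 − 21286.81 = 946.55; nΣy² − (Σy)² = 2963478 − 2944999.21 = 18478.79
r = -3760.99 / √(946.55 × 18478.79) = -3760.99 / 4182.2361 ≈ -0.899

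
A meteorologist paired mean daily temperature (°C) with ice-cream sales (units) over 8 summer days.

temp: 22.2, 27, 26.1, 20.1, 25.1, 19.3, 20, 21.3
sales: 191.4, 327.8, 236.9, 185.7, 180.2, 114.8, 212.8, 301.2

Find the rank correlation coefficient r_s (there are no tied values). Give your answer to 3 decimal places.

Rank temp: 5, 8, 7, 3, 6, 1, 2, 4
Rank sales: 4, 8, 6, 3, 2, 1, 5, 7
d = rank(temp) − rank(sales): 1, 0, 1, 0, 4, 0, -3, -3; Σd² = 36
ρ = 1 − 6Σd² / [n(n²−1)] = 1 − 6×36 / (8×63) = 1 − 216/504 ≈ 0.571

0.571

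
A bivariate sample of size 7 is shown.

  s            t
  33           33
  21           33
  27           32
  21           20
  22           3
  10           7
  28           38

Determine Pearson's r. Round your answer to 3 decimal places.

0.695

n = 7, Σs = 162, Σt = 166, Σs² = 4068, Σt² = 5104, Σst = 4266
nΣst − ΣsΣt = 29862 − 26892 = 2970
nΣs² − (Σs)² = 28476 − 26244 = 2232; nΣt² − (Σt)² = 35728 − 27556 = 8172
r = 2970 / √(2232 × 8172) = 2970 / 4270.8201 ≈ 0.695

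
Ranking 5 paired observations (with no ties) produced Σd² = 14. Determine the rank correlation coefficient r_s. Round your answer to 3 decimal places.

0.300

ρ = 1 − 6Σd² / [n(n²−1)] = 1 − 6×14 / (5×24)
  = 1 − 84/120 = 1 − 0.7000 ≈ 0.300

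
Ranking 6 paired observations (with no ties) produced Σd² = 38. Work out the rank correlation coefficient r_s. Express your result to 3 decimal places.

ρ = 1 − 6Σd² / [n(n²−1)] = 1 − 6×38 / (6×35)
  = 1 − 228/210 = 1 − 1.0857 ≈ -0.086

-0.086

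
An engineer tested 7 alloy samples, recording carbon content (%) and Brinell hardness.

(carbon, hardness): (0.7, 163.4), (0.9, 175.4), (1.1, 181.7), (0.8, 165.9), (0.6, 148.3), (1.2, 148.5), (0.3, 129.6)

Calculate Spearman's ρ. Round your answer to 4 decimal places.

Rank carbon: 3, 5, 6, 4, 2, 7, 1
Rank hardness: 4, 6, 7, 5, 2, 3, 1
d = rank(carbon) − rank(hardness): -1, -1, -1, -1, 0, 4, 0; Σd² = 20
ρ = 1 − 6Σd² / [n(n²−1)] = 1 − 6×20 / (7×48) = 1 − 120/336 ≈ 0.6429

0.6429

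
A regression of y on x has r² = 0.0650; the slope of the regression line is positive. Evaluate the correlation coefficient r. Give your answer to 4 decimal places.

|r| = √0.0650 = 0.2550
The association is positive, so r = 0.2550.

0.2550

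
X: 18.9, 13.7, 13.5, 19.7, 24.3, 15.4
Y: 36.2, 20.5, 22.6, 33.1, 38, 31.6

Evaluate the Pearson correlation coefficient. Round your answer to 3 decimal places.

0.876

n = 6, ΣX = 105.5, ΣY = 182, ΣX² = 1942.89, ΣY² = 5779.62, ΣXY = 3332.24
nΣXY − ΣXΣY = 19993.44 − 19201 = 792.44
nΣX² − (ΣX)² = 11657.34 − 11130.25 = 527.09; nΣY² − (ΣY)² = 34677.72 − 33124 = 1553.72
r = 792.44 / √(527.09 × 1553.72) = 792.44 / 904.9587 ≈ 0.876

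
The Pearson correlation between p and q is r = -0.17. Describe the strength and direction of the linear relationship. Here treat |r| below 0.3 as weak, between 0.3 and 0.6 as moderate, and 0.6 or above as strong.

r = -0.17 < 0 so the relationship is negative.
|r| = 0.17, which falls in the weak range.

weak negative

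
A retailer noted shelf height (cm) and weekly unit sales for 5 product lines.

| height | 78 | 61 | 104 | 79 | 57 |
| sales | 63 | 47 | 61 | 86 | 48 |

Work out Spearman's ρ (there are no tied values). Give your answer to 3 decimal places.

0.600

Rank height: 3, 2, 5, 4, 1
Rank sales: 4, 1, 3, 5, 2
d = rank(height) − rank(sales): -1, 1, 2, -1, -1; Σd² = 8
ρ = 1 − 6Σd² / [n(n²−1)] = 1 − 6×8 / (5×24) = 1 − 48/120 ≈ 0.600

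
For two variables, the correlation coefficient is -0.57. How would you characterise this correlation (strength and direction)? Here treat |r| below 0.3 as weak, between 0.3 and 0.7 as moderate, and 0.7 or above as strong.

r = -0.57 < 0 so the relationship is negative.
|r| = 0.57, which falls in the moderate range.

moderate negative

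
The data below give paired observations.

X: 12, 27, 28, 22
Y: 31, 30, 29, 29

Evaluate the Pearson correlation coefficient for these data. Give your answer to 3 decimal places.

n = 4, ΣX = 89, ΣY = 119, ΣX² = 2141, ΣY² = 3543, ΣXY = 2632
nΣXY − ΣXΣY = 10528 − 10591 = -63
nΣX² − (ΣX)² = 8564 − 7921 = 643; nΣY² − (ΣY)² = 14172 − 14161 = 11
r = -63 / √(643 × 11) = -63 / 84.1011 ≈ -0.749

-0.749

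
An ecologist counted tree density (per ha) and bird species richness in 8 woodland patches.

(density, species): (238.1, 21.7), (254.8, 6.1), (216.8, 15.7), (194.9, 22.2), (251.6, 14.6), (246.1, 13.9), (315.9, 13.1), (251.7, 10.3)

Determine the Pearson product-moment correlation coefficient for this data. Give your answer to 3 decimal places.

-0.517

n = 8, Σx = 1969.9, Σy = 117.6, Σx² = 493616.37, Σy² = 1931.5, Σxy = 28276.54
nΣxy − ΣxΣy = 226212.32 − 231660.24 = -5447.92
nΣx² − (Σx)² = 3948930.96 − 3880506.01 = 68424.95; nΣy² − (Σy)² = 15452 − 13829.76 = 1622.24
r = -5447.92 / √(68424.95 × 1622.24) = -5447.92 / 10535.7340 ≈ -0.517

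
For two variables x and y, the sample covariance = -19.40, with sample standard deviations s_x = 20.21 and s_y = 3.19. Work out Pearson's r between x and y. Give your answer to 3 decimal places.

r = Cov(x,y) / (s_x · s_y) = -19.40 / (20.21 × 3.19)
  = -19.40 / 64.4699 ≈ -0.301

-0.301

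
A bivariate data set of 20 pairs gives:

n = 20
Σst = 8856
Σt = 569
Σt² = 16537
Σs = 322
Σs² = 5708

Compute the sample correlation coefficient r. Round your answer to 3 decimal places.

-0.713

r = (nΣst − ΣsΣt) / √[(nΣs² − (Σs)²)(nΣt² − (Σt)²)]
Numerator: 20×8856 − 322×569 = -6098
Denominator: √[(114160 − 103684)(330740 − 323761)] = √[10476 × 6979] = 8550.5558
r = -6098 / 8550.5558 ≈ -0.713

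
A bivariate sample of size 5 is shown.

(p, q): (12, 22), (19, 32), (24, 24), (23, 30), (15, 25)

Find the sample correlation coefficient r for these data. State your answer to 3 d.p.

n = 5, Σp = 93, Σq = 133, Σp² = 1835, Σq² = 3609, Σpq = 2513
nΣpq − ΣpΣq = 12565 − 12369 = 196
nΣp² − (Σp)² = 9175 − 8649 = 526; nΣq² − (Σq)² = 18045 − 17689 = 356
r = 196 / √(526 × 356) = 196 / 432.7309 ≈ 0.453

0.453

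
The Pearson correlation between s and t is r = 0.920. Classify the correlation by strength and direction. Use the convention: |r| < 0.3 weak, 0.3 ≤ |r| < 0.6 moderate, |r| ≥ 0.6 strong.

r = 0.920 > 0 so the relationship is positive.
|r| = 0.920, which falls in the strong range.

strong positive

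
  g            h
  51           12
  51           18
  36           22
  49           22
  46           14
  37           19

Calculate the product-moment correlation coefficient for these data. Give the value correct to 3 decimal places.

-0.483

n = 6, Σg = 270, Σh = 107, Σg² = 12384, Σh² = 1993, Σgh = 4747
nΣgh − ΣgΣh = 28482 − 28890 = -408
nΣg² − (Σg)² = 74304 − 72900 = 1404; nΣh² − (Σh)² = 11958 − 11449 = 509
r = -408 / √(1404 × 509) = -408 / 845.3615 ≈ -0.483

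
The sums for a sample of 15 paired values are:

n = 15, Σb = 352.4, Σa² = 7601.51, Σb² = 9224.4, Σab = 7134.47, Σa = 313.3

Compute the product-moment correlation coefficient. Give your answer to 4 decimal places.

r = (nΣab − ΣaΣb) / √[(nΣa² − (Σa)²)(nΣb² − (Σb)²)]
Numerator: 15×7134.47 − 313.3×352.4 = -3389.87
Denominator: √[(114022.65 − 98156.89)(138366 − 124185.76)] = √[15865.76 × 14180.24] = 14999.3428
r = -3389.87 / 14999.3428 ≈ -0.2260

-0.2260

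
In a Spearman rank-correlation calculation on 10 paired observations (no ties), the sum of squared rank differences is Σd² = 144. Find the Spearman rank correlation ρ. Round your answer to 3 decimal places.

ρ = 1 − 6Σd² / [n(n²−1)] = 1 − 6×144 / (10×99)
  = 1 − 864/990 = 1 − 0.8727 ≈ 0.127

0.127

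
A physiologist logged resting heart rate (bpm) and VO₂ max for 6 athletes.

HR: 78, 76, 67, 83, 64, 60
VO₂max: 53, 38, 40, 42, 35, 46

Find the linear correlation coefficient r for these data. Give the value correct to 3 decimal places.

n = 6, Σx = 428, Σy = 254, Σx² = 30934, Σy² = 10958, Σxy = 18188
nΣxy − ΣxΣy = 109128 − 108712 = 416
nΣx² − (Σx)² = 185604 − 183184 = 2420; nΣy² − (Σy)² = 65748 − 64516 = 1232
r = 416 / √(2420 × 1232) = 416 / 1726.6847 ≈ 0.241

0.241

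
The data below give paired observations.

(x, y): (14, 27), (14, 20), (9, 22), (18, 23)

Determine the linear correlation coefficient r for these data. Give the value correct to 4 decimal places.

n = 4, Σx = 55, Σy = 92, Σx² = 797, Σy² = 2142, Σxy = 1270
nΣxy − ΣxΣy = 5080 − 5060 = 20
nΣx² − (Σx)² = 3188 − 3025 = 163; nΣy² − (Σy)² = 8568 − 8464 = 104
r = 20 / √(163 × 104) = 20 / 130.1998 ≈ 0.1536

0.1536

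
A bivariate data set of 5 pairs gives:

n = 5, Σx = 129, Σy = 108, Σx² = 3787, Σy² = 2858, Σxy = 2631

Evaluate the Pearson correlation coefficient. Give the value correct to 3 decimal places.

-0.317

r = (nΣxy − ΣxΣy) / √[(nΣx² − (Σx)²)(nΣy² − (Σy)²)]
Numerator: 5×2631 − 129×108 = -777
Denominator: √[(18935 − 16641)(14290 − 11664)] = √[2294 × 2626] = 2454.3928
r = -777 / 2454.3928 ≈ -0.317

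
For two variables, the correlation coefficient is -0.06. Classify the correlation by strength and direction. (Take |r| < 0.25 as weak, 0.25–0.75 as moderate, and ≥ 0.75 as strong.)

r = -0.06 < 0 so the relationship is negative.
|r| = 0.06, which falls in the weak range.

weak negative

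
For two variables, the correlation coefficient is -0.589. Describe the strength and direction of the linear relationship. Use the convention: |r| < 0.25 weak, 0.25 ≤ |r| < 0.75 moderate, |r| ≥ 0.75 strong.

moderate negative

r = -0.589 < 0 so the relationship is negative.
|r| = 0.589, which falls in the moderate range.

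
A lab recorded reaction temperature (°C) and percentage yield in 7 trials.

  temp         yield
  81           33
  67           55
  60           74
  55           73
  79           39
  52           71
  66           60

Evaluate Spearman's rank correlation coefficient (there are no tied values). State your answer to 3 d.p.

Rank temp: 7, 5, 3, 2, 6, 1, 4
Rank yield: 1, 3, 7, 6, 2, 5, 4
d = rank(temp) − rank(yield): 6, 2, -4, -4, 4, -4, 0; Σd² = 104
ρ = 1 − 6Σd² / [n(n²−1)] = 1 − 6×104 / (7×48) = 1 − 624/336 ≈ -0.857

-0.857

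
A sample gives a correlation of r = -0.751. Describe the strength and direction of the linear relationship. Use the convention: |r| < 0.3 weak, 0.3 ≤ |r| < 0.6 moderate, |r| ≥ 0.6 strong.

strong negative

r = -0.751 < 0 so the relationship is negative.
|r| = 0.751, which falls in the strong range.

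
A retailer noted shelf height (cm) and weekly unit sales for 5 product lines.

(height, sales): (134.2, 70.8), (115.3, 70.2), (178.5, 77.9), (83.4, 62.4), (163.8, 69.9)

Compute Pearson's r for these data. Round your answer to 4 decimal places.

n = 5, Σx = 675.2, Σy = 351.2, Σx² = 96951.98, Σy² = 24788.86, Σxy = 48154.35
nΣxy − ΣxΣy = 240771.75 − 237130.24 = 3641.51
nΣx² − (Σx)² = 484759.9 − 455895.04 = 28864.86; nΣy² − (Σy)² = 123944.3 − 123341.44 = 602.86
r = 3641.51 / √(28864.86 × 602.86) = 3641.51 / 4171.5069 ≈ 0.8729

0.8729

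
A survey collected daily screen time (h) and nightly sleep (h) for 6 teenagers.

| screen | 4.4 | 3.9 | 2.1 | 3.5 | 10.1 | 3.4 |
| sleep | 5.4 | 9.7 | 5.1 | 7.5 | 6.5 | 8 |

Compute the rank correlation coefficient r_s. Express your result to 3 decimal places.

Rank screen: 5, 4, 1, 3, 6, 2
Rank sleep: 2, 6, 1, 4, 3, 5
d = rank(screen) − rank(sleep): 3, -2, 0, -1, 3, -3; Σd² = 32
ρ = 1 − 6Σd² / [n(n²−1)] = 1 − 6×32 / (6×35) = 1 − 192/210 ≈ 0.086

0.086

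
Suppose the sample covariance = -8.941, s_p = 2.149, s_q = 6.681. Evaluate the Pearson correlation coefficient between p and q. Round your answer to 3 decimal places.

r = Cov(p,q) / (s_p · s_q) = -8.941 / (2.149 × 6.681)
  = -8.941 / 14.3575 ≈ -0.623

-0.623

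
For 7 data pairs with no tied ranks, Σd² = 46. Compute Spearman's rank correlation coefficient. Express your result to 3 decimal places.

0.179

ρ = 1 − 6Σd² / [n(n²−1)] = 1 − 6×46 / (7×48)
  = 1 − 276/336 = 1 − 0.8214 ≈ 0.179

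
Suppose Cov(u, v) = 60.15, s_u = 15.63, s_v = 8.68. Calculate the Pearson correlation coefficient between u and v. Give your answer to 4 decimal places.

0.4434

r = Cov(u,v) / (s_u · s_v) = 60.15 / (15.63 × 8.68)
  = 60.15 / 135.6684 ≈ 0.4434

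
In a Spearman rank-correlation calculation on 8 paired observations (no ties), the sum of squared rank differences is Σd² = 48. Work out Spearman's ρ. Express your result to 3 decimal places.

0.429

ρ = 1 − 6Σd² / [n(n²−1)] = 1 − 6×48 / (8×63)
  = 1 − 288/504 = 1 − 0.5714 ≈ 0.429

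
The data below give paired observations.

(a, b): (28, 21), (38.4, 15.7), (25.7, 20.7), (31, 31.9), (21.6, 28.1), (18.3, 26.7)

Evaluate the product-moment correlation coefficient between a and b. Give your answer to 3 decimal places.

n = 6, Σa = 163, Σb = 144.1, Σa² = 4681.5, Σb² = 3636.09, Σab = 3807.34
nΣab − ΣaΣb = 22844.04 − 23488.3 = -644.26
nΣa² − (Σa)² = 28089 − 26569 = 1520; nΣb² − (Σb)² = 21816.54 − 20764.81 = 1051.73
r = -644.26 / √(1520 × 1051.73) = -644.26 / 1264.3692 ≈ -0.510

-0.510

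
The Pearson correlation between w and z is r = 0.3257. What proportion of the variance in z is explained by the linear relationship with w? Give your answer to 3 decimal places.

r² = (0.3257)² = 0.106

0.106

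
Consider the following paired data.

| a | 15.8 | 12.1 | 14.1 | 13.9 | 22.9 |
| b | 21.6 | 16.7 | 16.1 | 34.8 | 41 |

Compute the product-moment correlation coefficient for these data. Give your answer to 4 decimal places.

n = 5, Σa = 78.8, Σb = 130.2, Σa² = 1312.48, Σb² = 3896.7, Σab = 2192.98
nΣab − ΣaΣb = 10964.9 − 10259.76 = 705.14
nΣa² − (Σa)² = 6562.4 − 6209.44 = 352.96; nΣb² − (Σb)² = 19483.5 − 16952.04 = 2531.46
r = 705.14 / √(352.96 × 2531.46) = 705.14 / 945.2535 ≈ 0.7460

0.7460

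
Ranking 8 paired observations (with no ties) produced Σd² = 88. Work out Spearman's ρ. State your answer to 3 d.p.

-0.048

ρ = 1 − 6Σd² / [n(n²−1)] = 1 − 6×88 / (8×63)
  = 1 − 528/504 = 1 − 1.0476 ≈ -0.048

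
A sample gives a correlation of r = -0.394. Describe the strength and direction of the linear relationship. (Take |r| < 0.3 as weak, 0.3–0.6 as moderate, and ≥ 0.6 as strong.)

r = -0.394 < 0 so the relationship is negative.
|r| = 0.394, which falls in the moderate range.

moderate negative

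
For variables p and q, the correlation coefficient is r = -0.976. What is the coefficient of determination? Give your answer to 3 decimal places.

r² = (-0.976)² = 0.953

0.953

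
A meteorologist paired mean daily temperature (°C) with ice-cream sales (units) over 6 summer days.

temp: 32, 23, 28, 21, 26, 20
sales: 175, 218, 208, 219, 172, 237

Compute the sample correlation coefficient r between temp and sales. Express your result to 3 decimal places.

-0.802

n = 6, Σx = 150, Σy = 1229, Σx² = 3854, Σy² = 255127, Σxy = 30249
nΣxy − ΣxΣy = 181494 − 184350 = -2856
nΣx² − (Σx)² = 23124 − 22500 = 624; nΣy² − (Σy)² = 1530762 − 1510441 = 20321
r = -2856 / √(624 × 20321) = -2856 / 3560.9414 ≈ -0.802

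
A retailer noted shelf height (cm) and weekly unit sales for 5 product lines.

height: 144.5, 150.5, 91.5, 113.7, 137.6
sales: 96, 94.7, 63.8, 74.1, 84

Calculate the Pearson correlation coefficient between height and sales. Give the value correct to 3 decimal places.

n = 5, Σx = 637.8, Σy = 412.6, Σx² = 83764.2, Σy² = 34801.34, Σxy = 53945.62
nΣxy − ΣxΣy = 269728.1 − 263156.28 = 6571.82
nΣx² − (Σx)² = 418821 − 406788.84 = 12032.16; nΣy² − (Σy)² = 174006.7 − 170238.76 = 3767.94
r = 6571.82 / √(12032.16 × 3767.94) = 6571.82 / 6733.2353 ≈ 0.976

0.976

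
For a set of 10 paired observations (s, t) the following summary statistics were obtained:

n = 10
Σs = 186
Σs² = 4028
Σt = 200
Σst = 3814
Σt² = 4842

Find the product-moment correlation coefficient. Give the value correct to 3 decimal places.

0.136

r = (nΣst − ΣsΣt) / √[(nΣs² − (Σs)²)(nΣt² − (Σt)²)]
Numerator: 10×3814 − 186×200 = 940
Denominator: √[(40280 − 34596)(48420 − 40000)] = √[5684 × 8420] = 6918.0402
r = 940 / 6918.0402 ≈ 0.136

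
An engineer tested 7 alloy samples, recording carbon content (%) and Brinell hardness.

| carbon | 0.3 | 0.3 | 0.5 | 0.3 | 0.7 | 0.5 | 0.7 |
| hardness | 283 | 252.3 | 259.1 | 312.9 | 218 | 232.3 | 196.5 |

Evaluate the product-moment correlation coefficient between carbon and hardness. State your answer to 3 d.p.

-0.860

n = 7, Σx = 3.3, Σy = 1754.1, Σx² = 1.75, Σy² = 448883.05, Σxy = 790.31
nΣxy − ΣxΣy = 5532.17 − 5788.53 = -256.36
nΣx² − (Σx)² = 12.25 − 10.89 = 1.36; nΣy² − (Σy)² = 3142181.35 − 3076866.81 = 65314.54
r = -256.36 / √(1.36 × 65314.54) = -256.36 / 298.0399 ≈ -0.860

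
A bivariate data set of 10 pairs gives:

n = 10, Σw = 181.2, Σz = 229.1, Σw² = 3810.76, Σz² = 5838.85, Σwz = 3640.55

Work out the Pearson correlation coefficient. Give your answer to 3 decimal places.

r = (nΣwz − ΣwΣz) / √[(nΣw² − (Σw)²)(nΣz² − (Σz)²)]
Numerator: 10×3640.55 − 181.2×229.1 = -5107.42
Denominator: √[(38107.6 − 32833.44)(58388.5 − 52486.81)] = √[5274.16 × 5901.69] = 5579.1090
r = -5107.42 / 5579.1090 ≈ -0.915

-0.915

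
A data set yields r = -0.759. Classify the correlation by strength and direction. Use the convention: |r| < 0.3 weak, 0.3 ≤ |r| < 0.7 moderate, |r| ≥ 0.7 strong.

r = -0.759 < 0 so the relationship is negative.
|r| = 0.759, which falls in the strong range.

strong negative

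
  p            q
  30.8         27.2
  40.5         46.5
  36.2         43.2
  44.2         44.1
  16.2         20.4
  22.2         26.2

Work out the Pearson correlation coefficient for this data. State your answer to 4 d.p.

0.9346

n = 6, Σp = 190.1, Σq = 207.6, Σp² = 6608.25, Σq² = 7815.74, Σpq = 7146.19
nΣpq − ΣpΣq = 42877.14 − 39464.76 = 3412.38
nΣp² − (Σp)² = 39649.5 − 36138.01 = 3511.49; nΣq² − (Σq)² = 46894.44 − 43097.76 = 3796.68
r = 3412.38 / √(3511.49 × 3796.68) = 3412.38 / 3651.3017 ≈ 0.9346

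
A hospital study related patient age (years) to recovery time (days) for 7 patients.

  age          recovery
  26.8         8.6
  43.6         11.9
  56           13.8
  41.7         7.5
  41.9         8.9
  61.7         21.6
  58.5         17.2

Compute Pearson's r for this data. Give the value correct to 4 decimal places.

n = 7, Σx = 330.2, Σy = 89.5, Σx² = 16478.84, Σy² = 1303.87, Σxy = 4546.7
nΣxy − ΣxΣy = 31826.9 − 29552.9 = 2274
nΣx² − (Σx)² = 115351.88 − 109032.04 = 6319.84; nΣy² − (Σy)² = 9127.09 − 8010.25 = 1116.84
r = 2274 / √(6319.84 × 1116.84) = 2274 / 2656.7367 ≈ 0.8559

0.8559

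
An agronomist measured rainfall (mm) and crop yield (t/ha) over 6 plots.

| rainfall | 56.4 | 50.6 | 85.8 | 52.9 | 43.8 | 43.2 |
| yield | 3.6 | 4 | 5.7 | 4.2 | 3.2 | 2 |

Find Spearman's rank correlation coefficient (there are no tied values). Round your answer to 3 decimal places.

0.829

Rank rainfall: 5, 3, 6, 4, 2, 1
Rank yield: 3, 4, 6, 5, 2, 1
d = rank(rainfall) − rank(yield): 2, -1, 0, -1, 0, 0; Σd² = 6
ρ = 1 − 6Σd² / [n(n²−1)] = 1 − 6×6 / (6×35) = 1 − 36/210 ≈ 0.829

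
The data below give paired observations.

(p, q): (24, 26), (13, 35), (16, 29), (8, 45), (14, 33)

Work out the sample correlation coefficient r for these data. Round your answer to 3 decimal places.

n = 5, Σp = 75, Σq = 168, Σp² = 1261, Σq² = 5856, Σpq = 2365
nΣpq − ΣpΣq = 11825 − 12600 = -775
nΣp² − (Σp)² = 6305 − 5625 = 680; nΣq² − (Σq)² = 29280 − 28224 = 1056
r = -775 / √(680 × 1056) = -775 / 847.3960 ≈ -0.915

-0.915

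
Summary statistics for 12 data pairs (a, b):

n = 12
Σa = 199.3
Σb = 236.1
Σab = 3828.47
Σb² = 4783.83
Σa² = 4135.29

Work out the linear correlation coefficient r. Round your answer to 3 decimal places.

r = (nΣab − ΣaΣb) / √[(nΣa² − (Σa)²)(nΣb² − (Σb)²)]
Numerator: 12×3828.47 − 199.3×236.1 = -1113.09
Denominator: √[(49623.48 − 39720.49)(57405.96 − 55743.21)] = √[9902.99 × 1662.75] = 4057.8562
r = -1113.09 / 4057.8562 ≈ -0.274

-0.274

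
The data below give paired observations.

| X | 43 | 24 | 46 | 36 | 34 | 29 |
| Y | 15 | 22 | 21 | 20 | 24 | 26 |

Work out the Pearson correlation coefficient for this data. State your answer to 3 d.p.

-0.599

n = 6, ΣX = 212, ΣY = 128, ΣX² = 7834, ΣY² = 2802, ΣXY = 4429
nΣXY − ΣXΣY = 26574 − 27136 = -562
nΣX² − (ΣX)² = 47004 − 44944 = 2060; nΣY² − (ΣY)² = 16812 − 16384 = 428
r = -562 / √(2060 × 428) = -562 / 938.9782 ≈ -0.599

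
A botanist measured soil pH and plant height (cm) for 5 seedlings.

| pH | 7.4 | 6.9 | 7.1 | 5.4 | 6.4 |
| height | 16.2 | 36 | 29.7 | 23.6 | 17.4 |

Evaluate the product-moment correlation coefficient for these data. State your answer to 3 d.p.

n = 5, Σx = 33.2, Σy = 122.9, Σx² = 222.9, Σy² = 3300.25, Σxy = 817.95
nΣxy − ΣxΣy = 4089.75 − 4080.28 = 9.47
nΣx² − (Σx)² = 1114.5 − 1102.24 = 12.26; nΣy² − (Σy)² = 16501.25 − 15104.41 = 1396.84
r = 9.47 / √(12.26 × 1396.84) = 9.47 / 130.8635 ≈ 0.072

0.072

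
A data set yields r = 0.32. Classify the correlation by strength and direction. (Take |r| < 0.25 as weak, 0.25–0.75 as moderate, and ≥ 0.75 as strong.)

r = 0.32 > 0 so the relationship is positive.
|r| = 0.32, which falls in the moderate range.

moderate positive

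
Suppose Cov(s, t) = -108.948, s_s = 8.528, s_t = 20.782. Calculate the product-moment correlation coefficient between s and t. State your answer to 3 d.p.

r = Cov(s,t) / (s_s · s_t) = -108.948 / (8.528 × 20.782)
  = -108.948 / 177.2289 ≈ -0.615

-0.615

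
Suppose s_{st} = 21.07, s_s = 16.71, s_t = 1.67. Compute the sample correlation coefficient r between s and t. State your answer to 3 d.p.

r = Cov(s,t) / (s_s · s_t) = 21.07 / (16.71 × 1.67)
  = 21.07 / 27.9057 ≈ 0.755

0.755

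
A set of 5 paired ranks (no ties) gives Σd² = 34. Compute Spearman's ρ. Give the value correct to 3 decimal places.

ρ = 1 − 6Σd² / [n(n²−1)] = 1 − 6×34 / (5×24)
  = 1 − 204/120 = 1 − 1.7000 ≈ -0.700

-0.700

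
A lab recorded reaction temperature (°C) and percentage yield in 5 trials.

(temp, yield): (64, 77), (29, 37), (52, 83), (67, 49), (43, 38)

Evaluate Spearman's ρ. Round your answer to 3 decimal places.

Rank temp: 4, 1, 3, 5, 2
Rank yield: 4, 1, 5, 3, 2
d = rank(temp) − rank(yield): 0, 0, -2, 2, 0; Σd² = 8
ρ = 1 − 6Σd² / [n(n²−1)] = 1 − 6×8 / (5×24) = 1 − 48/120 ≈ 0.600

0.600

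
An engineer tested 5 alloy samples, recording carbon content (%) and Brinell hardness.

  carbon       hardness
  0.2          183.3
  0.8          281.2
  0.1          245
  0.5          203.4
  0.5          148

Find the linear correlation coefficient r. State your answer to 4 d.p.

0.2807

n = 5, Σx = 2.1, Σy = 1060.9, Σx² = 1.19, Σy² = 235972.89, Σxy = 461.82
nΣxy − ΣxΣy = 2309.1 − 2227.89 = 81.21
nΣx² − (Σx)² = 5.95 − 4.41 = 1.54; nΣy² − (Σy)² = 1179864.45 − 1125508.81 = 54355.64
r = 81.21 / √(1.54 × 54355.64) = 81.21 / 289.3228 ≈ 0.2807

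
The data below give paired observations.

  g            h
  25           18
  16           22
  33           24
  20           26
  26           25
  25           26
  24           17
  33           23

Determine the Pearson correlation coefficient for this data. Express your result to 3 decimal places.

0.076

n = 8, Σg = 202, Σh = 181, Σg² = 5336, Σh² = 4179, Σgh = 4581
nΣgh − ΣgΣh = 36648 − 36562 = 86
nΣg² − (Σg)² = 42688 − 40804 = 1884; nΣh² − (Σh)² = 33432 − 32761 = 671
r = 86 / √(1884 × 671) = 86 / 1124.3505 ≈ 0.076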